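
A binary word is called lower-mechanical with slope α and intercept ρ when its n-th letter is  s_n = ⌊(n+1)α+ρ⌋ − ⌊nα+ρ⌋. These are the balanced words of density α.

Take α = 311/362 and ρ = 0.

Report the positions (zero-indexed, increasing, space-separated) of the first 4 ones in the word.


n=0: ⌊311/362⌋−⌊0/362⌋ = 0−0 = 0
n=1: ⌊622/362⌋−⌊311/362⌋ = 1−0 = 1  ← one
n=2: ⌊933/362⌋−⌊622/362⌋ = 2−1 = 1  ← one
n=3: ⌊1244/362⌋−⌊933/362⌋ = 3−2 = 1  ← one
n=4: ⌊1555/362⌋−⌊1244/362⌋ = 4−3 = 1  ← one
positions of the first 4 ones: 1 2 3 4

1 2 3 4


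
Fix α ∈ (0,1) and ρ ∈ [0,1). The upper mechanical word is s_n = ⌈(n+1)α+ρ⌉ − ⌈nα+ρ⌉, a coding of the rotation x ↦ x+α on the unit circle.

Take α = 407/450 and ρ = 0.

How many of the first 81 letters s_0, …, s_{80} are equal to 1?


74

#1s = Σ_{n=0}^{80} s_n = Σ_{n=0}^{80} (⌈(n+1)α+ρ⌉ − ⌈nα+ρ⌉)
the sum telescopes: every ⌈nα+ρ⌉ with 0 < n < 81 appears once with + and once with −, leaving ⌈81α+ρ⌉ − ⌈0·α+ρ⌉
81α + ρ = (81·407) / 450 = 32967/450
ρ = 0/450
⌈32967/450⌉ = 74,  ⌈0/450⌉ = 0
#1s = 74 − 0 = 74


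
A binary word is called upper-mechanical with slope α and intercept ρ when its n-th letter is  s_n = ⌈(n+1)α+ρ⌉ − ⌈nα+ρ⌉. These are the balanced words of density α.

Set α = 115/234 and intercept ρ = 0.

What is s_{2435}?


1

(n+1)α + ρ = (2436·115) / 234 = 280140/234
nα + ρ     = (2435·115) / 234 = 280025/234
⌈280140/234⌉ = 1198,  ⌈280025/234⌉ = 1197
s_{2435} = 1198 − 1197 = 1


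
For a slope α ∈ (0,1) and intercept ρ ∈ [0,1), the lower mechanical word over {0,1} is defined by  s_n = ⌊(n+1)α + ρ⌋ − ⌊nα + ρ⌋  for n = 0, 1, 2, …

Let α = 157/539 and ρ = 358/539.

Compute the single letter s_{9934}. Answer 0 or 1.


0

(n+1)α + ρ = (9935·157 + 358) / 539 = 1560153/539
nα + ρ     = (9934·157 + 358) / 539 = 1559996/539
⌊1560153/539⌋ = 2894,  ⌊1559996/539⌋ = 2894
s_{9934} = 2894 − 2894 = 0


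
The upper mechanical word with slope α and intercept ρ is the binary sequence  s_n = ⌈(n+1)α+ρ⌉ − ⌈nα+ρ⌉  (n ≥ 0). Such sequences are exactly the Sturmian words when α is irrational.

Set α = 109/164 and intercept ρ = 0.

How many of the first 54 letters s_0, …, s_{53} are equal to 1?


36

#1s = Σ_{n=0}^{53} s_n = Σ_{n=0}^{53} (⌈(n+1)α+ρ⌉ − ⌈nα+ρ⌉)
the sum telescopes: every ⌈nα+ρ⌉ with 0 < n < 54 appears once with + and once with −, leaving ⌈54α+ρ⌉ − ⌈0·α+ρ⌉
54α + ρ = (54·109) / 164 = 5886/164
ρ = 0/164
⌈5886/164⌉ = 36,  ⌈0/164⌉ = 0
#1s = 36 − 0 = 36


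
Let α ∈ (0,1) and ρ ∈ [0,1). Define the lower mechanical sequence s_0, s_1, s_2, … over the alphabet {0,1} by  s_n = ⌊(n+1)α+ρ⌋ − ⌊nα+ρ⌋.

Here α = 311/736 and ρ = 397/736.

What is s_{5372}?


0

(n+1)α + ρ = (5373·311 + 397) / 736 = 1671400/736
nα + ρ     = (5372·311 + 397) / 736 = 1671089/736
⌊1671400/736⌋ = 2270,  ⌊1671089/736⌋ = 2270
s_{5372} = 2270 − 2270 = 0


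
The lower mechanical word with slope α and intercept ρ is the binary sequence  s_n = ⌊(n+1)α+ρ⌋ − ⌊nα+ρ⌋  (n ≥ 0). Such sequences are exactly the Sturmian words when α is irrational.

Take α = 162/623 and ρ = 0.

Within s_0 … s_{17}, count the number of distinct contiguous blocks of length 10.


t_n = ⌊(n·162)/623⌋ for n = 0 … 18:
  n=0…9: ⌊0/623⌋=0 ⌊162/623⌋=0 ⌊324/623⌋=0 ⌊486/623⌋=0 ⌊648/623⌋=1 ⌊810/623⌋=1 ⌊972/623⌋=1 ⌊1134/623⌋=1 ⌊1296/623⌋=2 ⌊1458/623⌋=2
  n=10…18: ⌊1620/623⌋=2 ⌊1782/623⌋=2 ⌊1944/623⌋=3 ⌊2106/623⌋=3 ⌊2268/623⌋=3 ⌊2430/623⌋=3 ⌊2592/623⌋=4 ⌊2754/623⌋=4 ⌊2916/623⌋=4
s_n = t_(n+1) − t_n for n = 0 … 17 gives
prefix = 000100010001000100
slide a length-10 window over [0..9] … [8..17] (9 windows); first occurrence of each distinct factor:
  [  0..  9] 0001000100
  [  1.. 10] 0010001000
  [  2.. 11] 0100010001
  [  3.. 12] 1000100010
  (the other 5 windows repeat one of these)
distinct factors: {0001000100, 0010001000, 0100010001, 1000100010}
count = 4  (Sturmian bound for length 10 is 11)

4


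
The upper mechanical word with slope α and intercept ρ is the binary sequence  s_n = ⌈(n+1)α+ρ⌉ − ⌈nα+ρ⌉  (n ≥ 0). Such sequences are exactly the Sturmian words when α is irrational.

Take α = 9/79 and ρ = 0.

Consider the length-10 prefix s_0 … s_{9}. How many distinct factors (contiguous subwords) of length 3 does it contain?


t_n = ⌈(n·9)/79⌉ for n = 0 … 10:
  n=0…9: ⌈0/79⌉=0 ⌈9/79⌉=1 ⌈18/79⌉=1 ⌈27/79⌉=1 ⌈36/79⌉=1 ⌈45/79⌉=1 ⌈54/79⌉=1 ⌈63/79⌉=1 ⌈72/79⌉=1 ⌈81/79⌉=2
  n=10: ⌈90/79⌉=2
s_n = t_(n+1) − t_n for n = 0 … 9 gives
prefix = 1000000010
slide a length-3 window over [0..2] … [7..9] (8 windows); first occurrence of each distinct factor:
  [  0..  2] 100
  [  1..  3] 000
  [  6..  8] 001
  [  7..  9] 010
  (the other 4 windows repeat one of these)
distinct factors: {000, 001, 010, 100}
count = 4  (Sturmian bound for length 3 is 4)

4


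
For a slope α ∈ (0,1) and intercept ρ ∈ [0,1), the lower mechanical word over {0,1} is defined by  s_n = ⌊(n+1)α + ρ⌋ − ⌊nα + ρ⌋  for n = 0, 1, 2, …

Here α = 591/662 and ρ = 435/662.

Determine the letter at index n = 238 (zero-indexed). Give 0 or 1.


1

(n+1)α + ρ = (239·591 + 435) / 662 = 141684/662
nα + ρ     = (238·591 + 435) / 662 = 141093/662
⌊141684/662⌋ = 214,  ⌊141093/662⌋ = 213
s_{238} = 214 − 213 = 1


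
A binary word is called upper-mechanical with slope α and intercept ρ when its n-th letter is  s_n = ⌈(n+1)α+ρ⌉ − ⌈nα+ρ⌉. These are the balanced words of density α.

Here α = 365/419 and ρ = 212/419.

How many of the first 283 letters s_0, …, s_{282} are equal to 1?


247

#1s = Σ_{n=0}^{282} s_n = Σ_{n=0}^{282} (⌈(n+1)α+ρ⌉ − ⌈nα+ρ⌉)
the sum telescopes: every ⌈nα+ρ⌉ with 0 < n < 283 appears once with + and once with −, leaving ⌈283α+ρ⌉ − ⌈0·α+ρ⌉
283α + ρ = (283·365 + 212) / 419 = 103507/419
ρ = 212/419
⌈103507/419⌉ = 248,  ⌈212/419⌉ = 1
#1s = 248 − 1 = 247


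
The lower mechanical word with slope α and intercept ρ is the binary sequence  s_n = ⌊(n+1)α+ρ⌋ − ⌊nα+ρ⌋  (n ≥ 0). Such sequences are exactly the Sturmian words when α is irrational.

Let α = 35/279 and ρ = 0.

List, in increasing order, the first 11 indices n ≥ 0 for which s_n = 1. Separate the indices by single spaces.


7 15 23 31 39 47 55 63 71 79 87

n=0: ⌊35/279⌋−⌊0/279⌋ = 0−0 = 0
n=1: ⌊70/279⌋−⌊35/279⌋ = 0−0 = 0
  …
n=7: ⌊280/279⌋−⌊245/279⌋ = 1−0 = 1  ← one
n=8: ⌊315/279⌋−⌊280/279⌋ = 1−1 = 0
n=9: ⌊350/279⌋−⌊315/279⌋ = 1−1 = 0
  …
n=15: ⌊560/279⌋−⌊525/279⌋ = 2−1 = 1  ← one
n=16: ⌊595/279⌋−⌊560/279⌋ = 2−2 = 0
n=17: ⌊630/279⌋−⌊595/279⌋ = 2−2 = 0
  …
n=23: ⌊840/279⌋−⌊805/279⌋ = 3−2 = 1  ← one
n=24: ⌊875/279⌋−⌊840/279⌋ = 3−3 = 0
n=25: ⌊910/279⌋−⌊875/279⌋ = 3−3 = 0
  …
n=31: ⌊1120/279⌋−⌊1085/279⌋ = 4−3 = 1  ← one
n=32: ⌊1155/279⌋−⌊1120/279⌋ = 4−4 = 0
n=33: ⌊1190/279⌋−⌊1155/279⌋ = 4−4 = 0
  …
n=39: ⌊1400/279⌋−⌊1365/279⌋ = 5−4 = 1  ← one
n=40: ⌊1435/279⌋−⌊1400/279⌋ = 5−5 = 0
n=41: ⌊1470/279⌋−⌊1435/279⌋ = 5−5 = 0
  …
n=47: ⌊1680/279⌋−⌊1645/279⌋ = 6−5 = 1  ← one
n=48: ⌊1715/279⌋−⌊1680/279⌋ = 6−6 = 0
n=49: ⌊1750/279⌋−⌊1715/279⌋ = 6−6 = 0
  …
n=55: ⌊1960/279⌋−⌊1925/279⌋ = 7−6 = 1  ← one
n=56: ⌊1995/279⌋−⌊1960/279⌋ = 7−7 = 0
n=57: ⌊2030/279⌋−⌊1995/279⌋ = 7−7 = 0
  …
n=63: ⌊2240/279⌋−⌊2205/279⌋ = 8−7 = 1  ← one
n=64: ⌊2275/279⌋−⌊2240/279⌋ = 8−8 = 0
n=65: ⌊2310/279⌋−⌊2275/279⌋ = 8−8 = 0
  …
n=71: ⌊2520/279⌋−⌊2485/279⌋ = 9−8 = 1  ← one
n=72: ⌊2555/279⌋−⌊2520/279⌋ = 9−9 = 0
n=73: ⌊2590/279⌋−⌊2555/279⌋ = 9−9 = 0
  …
n=79: ⌊2800/279⌋−⌊2765/279⌋ = 10−9 = 1  ← one
n=80: ⌊2835/279⌋−⌊2800/279⌋ = 10−10 = 0
n=81: ⌊2870/279⌋−⌊2835/279⌋ = 10−10 = 0
  …
n=87: ⌊3080/279⌋−⌊3045/279⌋ = 11−10 = 1  ← one
positions of the first 11 ones: 7 15 23 31 39 47 55 63 71 79 87


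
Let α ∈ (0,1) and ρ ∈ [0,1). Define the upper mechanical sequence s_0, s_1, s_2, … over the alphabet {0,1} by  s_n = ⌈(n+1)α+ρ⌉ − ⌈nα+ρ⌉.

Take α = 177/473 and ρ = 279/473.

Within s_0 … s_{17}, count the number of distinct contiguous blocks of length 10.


8

t_n = ⌈(n·177+279)/473⌉ for n = 0 … 18:
  n=0…9: ⌈279/473⌉=1 ⌈456/473⌉=1 ⌈633/473⌉=2 ⌈810/473⌉=2 ⌈987/473⌉=3 ⌈1164/473⌉=3 ⌈1341/473⌉=3 ⌈1518/473⌉=4 ⌈1695/473⌉=4 ⌈1872/473⌉=4
  n=10…18: ⌈2049/473⌉=5 ⌈2226/473⌉=5 ⌈2403/473⌉=6 ⌈2580/473⌉=6 ⌈2757/473⌉=6 ⌈2934/473⌉=7 ⌈3111/473⌉=7 ⌈3288/473⌉=7 ⌈3465/473⌉=8
s_n = t_(n+1) − t_n for n = 0 … 17 gives
prefix = 010100100101001001
slide a length-10 window over [0..9] … [8..17] (9 windows); first occurrence of each distinct factor:
  [  0..  9] 0101001001
  [  1.. 10] 1010010010
  [  2.. 11] 0100100101
  [  3.. 12] 1001001010
  [  4.. 13] 0010010100
  [  5.. 14] 0100101001
  [  6.. 15] 1001010010
  [  7.. 16] 0010100100
  (the other 1 window repeats one of these)
distinct factors: {0010010100, 0010100100, 0100100101, 0100101001, 0101001001, 1001001010, 1001010010, 1010010010}
count = 8  (Sturmian bound for length 10 is 11)


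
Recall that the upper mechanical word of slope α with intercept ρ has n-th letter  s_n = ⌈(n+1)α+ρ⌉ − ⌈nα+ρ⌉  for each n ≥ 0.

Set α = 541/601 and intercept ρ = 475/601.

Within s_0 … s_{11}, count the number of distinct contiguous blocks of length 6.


t_n = ⌈(n·541+475)/601⌉ for n = 0 … 12:
  n=0…9: ⌈475/601⌉=1 ⌈1016/601⌉=2 ⌈1557/601⌉=3 ⌈2098/601⌉=4 ⌈2639/601⌉=5 ⌈3180/601⌉=6 ⌈3721/601⌉=7 ⌈4262/601⌉=8 ⌈4803/601⌉=8 ⌈5344/601⌉=9
  n=10…12: ⌈5885/601⌉=10 ⌈6426/601⌉=11 ⌈6967/601⌉=12
s_n = t_(n+1) − t_n for n = 0 … 11 gives
prefix = 111111101111
slide a length-6 window over [0..5] … [6..11] (7 windows); first occurrence of each distinct factor:
  [  0..  5] 111111
  [  2..  7] 111110
  [  3..  8] 111101
  [  4..  9] 111011
  [  5.. 10] 110111
  [  6.. 11] 101111
  (the other 1 window repeats one of these)
distinct factors: {101111, 110111, 111011, 111101, 111110, 111111}
count = 6  (Sturmian bound for length 6 is 7)

6


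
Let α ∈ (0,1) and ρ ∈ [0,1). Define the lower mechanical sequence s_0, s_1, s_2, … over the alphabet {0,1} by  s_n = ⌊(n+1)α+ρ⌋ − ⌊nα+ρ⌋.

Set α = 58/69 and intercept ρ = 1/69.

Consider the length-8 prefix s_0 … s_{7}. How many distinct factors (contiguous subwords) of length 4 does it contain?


t_n = ⌊(n·58+1)/69⌋ for n = 0 … 8:
  n=0…8: ⌊1/69⌋=0 ⌊59/69⌋=0 ⌊117/69⌋=1 ⌊175/69⌋=2 ⌊233/69⌋=3 ⌊291/69⌋=4 ⌊349/69⌋=5 ⌊407/69⌋=5 ⌊465/69⌋=6
s_n = t_(n+1) − t_n for n = 0 … 7 gives
prefix = 01111101
slide a length-4 window over [0..3] … [4..7] (5 windows); first occurrence of each distinct factor:
  [  0..  3] 0111
  [  1..  4] 1111
  [  3..  6] 1110
  [  4..  7] 1101
  (the other 1 window repeats one of these)
distinct factors: {0111, 1101, 1110, 1111}
count = 4  (Sturmian bound for length 4 is 5)

4


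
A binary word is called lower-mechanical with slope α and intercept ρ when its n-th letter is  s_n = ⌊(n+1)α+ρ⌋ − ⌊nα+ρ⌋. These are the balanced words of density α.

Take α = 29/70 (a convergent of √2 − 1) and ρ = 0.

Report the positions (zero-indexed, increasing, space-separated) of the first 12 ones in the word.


2 4 7 9 12 14 16 19 21 24 26 28

n=0: ⌊29/70⌋−⌊0/70⌋ = 0−0 = 0
n=1: ⌊58/70⌋−⌊29/70⌋ = 0−0 = 0
n=2: ⌊87/70⌋−⌊58/70⌋ = 1−0 = 1  ← one
n=3: ⌊116/70⌋−⌊87/70⌋ = 1−1 = 0
n=4: ⌊145/70⌋−⌊116/70⌋ = 2−1 = 1  ← one
n=5: ⌊174/70⌋−⌊145/70⌋ = 2−2 = 0
n=6: ⌊203/70⌋−⌊174/70⌋ = 2−2 = 0
n=7: ⌊232/70⌋−⌊203/70⌋ = 3−2 = 1  ← one
n=8: ⌊261/70⌋−⌊232/70⌋ = 3−3 = 0
n=9: ⌊290/70⌋−⌊261/70⌋ = 4−3 = 1  ← one
n=10: ⌊319/70⌋−⌊290/70⌋ = 4−4 = 0
n=11: ⌊348/70⌋−⌊319/70⌋ = 4−4 = 0
n=12: ⌊377/70⌋−⌊348/70⌋ = 5−4 = 1  ← one
n=13: ⌊406/70⌋−⌊377/70⌋ = 5−5 = 0
n=14: ⌊435/70⌋−⌊406/70⌋ = 6−5 = 1  ← one
n=15: ⌊464/70⌋−⌊435/70⌋ = 6−6 = 0
n=16: ⌊493/70⌋−⌊464/70⌋ = 7−6 = 1  ← one
n=17: ⌊522/70⌋−⌊493/70⌋ = 7−7 = 0
n=18: ⌊551/70⌋−⌊522/70⌋ = 7−7 = 0
n=19: ⌊580/70⌋−⌊551/70⌋ = 8−7 = 1  ← one
n=20: ⌊609/70⌋−⌊580/70⌋ = 8−8 = 0
n=21: ⌊638/70⌋−⌊609/70⌋ = 9−8 = 1  ← one
n=22: ⌊667/70⌋−⌊638/70⌋ = 9−9 = 0
n=23: ⌊696/70⌋−⌊667/70⌋ = 9−9 = 0
n=24: ⌊725/70⌋−⌊696/70⌋ = 10−9 = 1  ← one
n=25: ⌊754/70⌋−⌊725/70⌋ = 10−10 = 0
n=26: ⌊783/70⌋−⌊754/70⌋ = 11−10 = 1  ← one
n=27: ⌊812/70⌋−⌊783/70⌋ = 11−11 = 0
n=28: ⌊841/70⌋−⌊812/70⌋ = 12−11 = 1  ← one
positions of the first 12 ones: 2 4 7 9 12 14 16 19 21 24 26 28


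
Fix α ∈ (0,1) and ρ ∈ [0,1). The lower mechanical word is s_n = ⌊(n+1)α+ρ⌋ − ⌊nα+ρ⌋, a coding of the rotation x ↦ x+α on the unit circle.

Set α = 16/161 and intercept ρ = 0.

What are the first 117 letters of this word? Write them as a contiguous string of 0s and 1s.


000000000010000000001000000000100000000010000000001000000000100000000010000000001000000000100000000010000000001000000

n=0: ⌊(1·16)/161⌋ − ⌊(0·16)/161⌋ = ⌊16/161⌋ − ⌊0/161⌋ = 0 − 0 = 0
n=1: ⌊(2·16)/161⌋ − ⌊(1·16)/161⌋ = ⌊32/161⌋ − ⌊16/161⌋ = 0 − 0 = 0
n=2: ⌊(3·16)/161⌋ − ⌊(2·16)/161⌋ = ⌊48/161⌋ − ⌊32/161⌋ = 0 − 0 = 0
n=3: ⌊(4·16)/161⌋ − ⌊(3·16)/161⌋ = ⌊64/161⌋ − ⌊48/161⌋ = 0 − 0 = 0
n=4: ⌊(5·16)/161⌋ − ⌊(4·16)/161⌋ = ⌊80/161⌋ − ⌊64/161⌋ = 0 − 0 = 0
n=5: ⌊(6·16)/161⌋ − ⌊(5·16)/161⌋ = ⌊96/161⌋ − ⌊80/161⌋ = 0 − 0 = 0
n=6: ⌊(7·16)/161⌋ − ⌊(6·16)/161⌋ = ⌊112/161⌋ − ⌊96/161⌋ = 0 − 0 = 0
n=7: ⌊(8·16)/161⌋ − ⌊(7·16)/161⌋ = ⌊128/161⌋ − ⌊112/161⌋ = 0 − 0 = 0
n=8: ⌊(9·16)/161⌋ − ⌊(8·16)/161⌋ = ⌊144/161⌋ − ⌊128/161⌋ = 0 − 0 = 0
n=9: ⌊(10·16)/161⌋ − ⌊(9·16)/161⌋ = ⌊160/161⌋ − ⌊144/161⌋ = 0 − 0 = 0
n=10: ⌊(11·16)/161⌋ − ⌊(10·16)/161⌋ = ⌊176/161⌋ − ⌊160/161⌋ = 1 − 0 = 1
n=11: ⌊(12·16)/161⌋ − ⌊(11·16)/161⌋ = ⌊192/161⌋ − ⌊176/161⌋ = 1 − 1 = 0
n=12: ⌊(13·16)/161⌋ − ⌊(12·16)/161⌋ = ⌊208/161⌋ − ⌊192/161⌋ = 1 − 1 = 0
n=13: ⌊(14·16)/161⌋ − ⌊(13·16)/161⌋ = ⌊224/161⌋ − ⌊208/161⌋ = 1 − 1 = 0
n=14: ⌊(15·16)/161⌋ − ⌊(14·16)/161⌋ = ⌊240/161⌋ − ⌊224/161⌋ = 1 − 1 = 0
n=15: ⌊(16·16)/161⌋ − ⌊(15·16)/161⌋ = ⌊256/161⌋ − ⌊240/161⌋ = 1 − 1 = 0
n=16: ⌊(17·16)/161⌋ − ⌊(16·16)/161⌋ = ⌊272/161⌋ − ⌊256/161⌋ = 1 − 1 = 0
n=17: ⌊(18·16)/161⌋ − ⌊(17·16)/161⌋ = ⌊288/161⌋ − ⌊272/161⌋ = 1 − 1 = 0
n=18: ⌊(19·16)/161⌋ − ⌊(18·16)/161⌋ = ⌊304/161⌋ − ⌊288/161⌋ = 1 − 1 = 0
n=19: ⌊(20·16)/161⌋ − ⌊(19·16)/161⌋ = ⌊320/161⌋ − ⌊304/161⌋ = 1 − 1 = 0
n=20: ⌊(21·16)/161⌋ − ⌊(20·16)/161⌋ = ⌊336/161⌋ − ⌊320/161⌋ = 2 − 1 = 1
n=21: ⌊(22·16)/161⌋ − ⌊(21·16)/161⌋ = ⌊352/161⌋ − ⌊336/161⌋ = 2 − 2 = 0
n=22: ⌊(23·16)/161⌋ − ⌊(22·16)/161⌋ = ⌊368/161⌋ − ⌊352/161⌋ = 2 − 2 = 0
n=23: ⌊(24·16)/161⌋ − ⌊(23·16)/161⌋ = ⌊384/161⌋ − ⌊368/161⌋ = 2 − 2 = 0
n=24: ⌊(25·16)/161⌋ − ⌊(24·16)/161⌋ = ⌊400/161⌋ − ⌊384/161⌋ = 2 − 2 = 0
n=25: ⌊(26·16)/161⌋ − ⌊(25·16)/161⌋ = ⌊416/161⌋ − ⌊400/161⌋ = 2 − 2 = 0
n=26: ⌊(27·16)/161⌋ − ⌊(26·16)/161⌋ = ⌊432/161⌋ − ⌊416/161⌋ = 2 − 2 = 0
n=27: ⌊(28·16)/161⌋ − ⌊(27·16)/161⌋ = ⌊448/161⌋ − ⌊432/161⌋ = 2 − 2 = 0
n=28: ⌊(29·16)/161⌋ − ⌊(28·16)/161⌋ = ⌊464/161⌋ − ⌊448/161⌋ = 2 − 2 = 0
n=29: ⌊(30·16)/161⌋ − ⌊(29·16)/161⌋ = ⌊480/161⌋ − ⌊464/161⌋ = 2 − 2 = 0
n=30: ⌊(31·16)/161⌋ − ⌊(30·16)/161⌋ = ⌊496/161⌋ − ⌊480/161⌋ = 3 − 2 = 1
n=31: ⌊(32·16)/161⌋ − ⌊(31·16)/161⌋ = ⌊512/161⌋ − ⌊496/161⌋ = 3 − 3 = 0
n=32: ⌊(33·16)/161⌋ − ⌊(32·16)/161⌋ = ⌊528/161⌋ − ⌊512/161⌋ = 3 − 3 = 0
n=33: ⌊(34·16)/161⌋ − ⌊(33·16)/161⌋ = ⌊544/161⌋ − ⌊528/161⌋ = 3 − 3 = 0
n=34: ⌊(35·16)/161⌋ − ⌊(34·16)/161⌋ = ⌊560/161⌋ − ⌊544/161⌋ = 3 − 3 = 0
n=35: ⌊(36·16)/161⌋ − ⌊(35·16)/161⌋ = ⌊576/161⌋ − ⌊560/161⌋ = 3 − 3 = 0
n=36: ⌊(37·16)/161⌋ − ⌊(36·16)/161⌋ = ⌊592/161⌋ − ⌊576/161⌋ = 3 − 3 = 0
n=37: ⌊(38·16)/161⌋ − ⌊(37·16)/161⌋ = ⌊608/161⌋ − ⌊592/161⌋ = 3 − 3 = 0
n=38: ⌊(39·16)/161⌋ − ⌊(38·16)/161⌋ = ⌊624/161⌋ − ⌊608/161⌋ = 3 − 3 = 0
n=39: ⌊(40·16)/161⌋ − ⌊(39·16)/161⌋ = ⌊640/161⌋ − ⌊624/161⌋ = 3 − 3 = 0
n=40: ⌊(41·16)/161⌋ − ⌊(40·16)/161⌋ = ⌊656/161⌋ − ⌊640/161⌋ = 4 − 3 = 1
n=41: ⌊(42·16)/161⌋ − ⌊(41·16)/161⌋ = ⌊672/161⌋ − ⌊656/161⌋ = 4 − 4 = 0
n=42: ⌊(43·16)/161⌋ − ⌊(42·16)/161⌋ = ⌊688/161⌋ − ⌊672/161⌋ = 4 − 4 = 0
n=43: ⌊(44·16)/161⌋ − ⌊(43·16)/161⌋ = ⌊704/161⌋ − ⌊688/161⌋ = 4 − 4 = 0
n=44: ⌊(45·16)/161⌋ − ⌊(44·16)/161⌋ = ⌊720/161⌋ − ⌊704/161⌋ = 4 − 4 = 0
n=45: ⌊(46·16)/161⌋ − ⌊(45·16)/161⌋ = ⌊736/161⌋ − ⌊720/161⌋ = 4 − 4 = 0
n=46: ⌊(47·16)/161⌋ − ⌊(46·16)/161⌋ = ⌊752/161⌋ − ⌊736/161⌋ = 4 − 4 = 0
n=47: ⌊(48·16)/161⌋ − ⌊(47·16)/161⌋ = ⌊768/161⌋ − ⌊752/161⌋ = 4 − 4 = 0
n=48: ⌊(49·16)/161⌋ − ⌊(48·16)/161⌋ = ⌊784/161⌋ − ⌊768/161⌋ = 4 − 4 = 0
n=49: ⌊(50·16)/161⌋ − ⌊(49·16)/161⌋ = ⌊800/161⌋ − ⌊784/161⌋ = 4 − 4 = 0
n=50: ⌊(51·16)/161⌋ − ⌊(50·16)/161⌋ = ⌊816/161⌋ − ⌊800/161⌋ = 5 − 4 = 1
n=51: ⌊(52·16)/161⌋ − ⌊(51·16)/161⌋ = ⌊832/161⌋ − ⌊816/161⌋ = 5 − 5 = 0
n=52: ⌊(53·16)/161⌋ − ⌊(52·16)/161⌋ = ⌊848/161⌋ − ⌊832/161⌋ = 5 − 5 = 0
n=53: ⌊(54·16)/161⌋ − ⌊(53·16)/161⌋ = ⌊864/161⌋ − ⌊848/161⌋ = 5 − 5 = 0
n=54: ⌊(55·16)/161⌋ − ⌊(54·16)/161⌋ = ⌊880/161⌋ − ⌊864/161⌋ = 5 − 5 = 0
n=55: ⌊(56·16)/161⌋ − ⌊(55·16)/161⌋ = ⌊896/161⌋ − ⌊880/161⌋ = 5 − 5 = 0
n=56: ⌊(57·16)/161⌋ − ⌊(56·16)/161⌋ = ⌊912/161⌋ − ⌊896/161⌋ = 5 − 5 = 0
n=57: ⌊(58·16)/161⌋ − ⌊(57·16)/161⌋ = ⌊928/161⌋ − ⌊912/161⌋ = 5 − 5 = 0
n=58: ⌊(59·16)/161⌋ − ⌊(58·16)/161⌋ = ⌊944/161⌋ − ⌊928/161⌋ = 5 − 5 = 0
n=59: ⌊(60·16)/161⌋ − ⌊(59·16)/161⌋ = ⌊960/161⌋ − ⌊944/161⌋ = 5 − 5 = 0
n=60: ⌊(61·16)/161⌋ − ⌊(60·16)/161⌋ = ⌊976/161⌋ − ⌊960/161⌋ = 6 − 5 = 1
n=61: ⌊(62·16)/161⌋ − ⌊(61·16)/161⌋ = ⌊992/161⌋ − ⌊976/161⌋ = 6 − 6 = 0
n=62: ⌊(63·16)/161⌋ − ⌊(62·16)/161⌋ = ⌊1008/161⌋ − ⌊992/161⌋ = 6 − 6 = 0
n=63: ⌊(64·16)/161⌋ − ⌊(63·16)/161⌋ = ⌊1024/161⌋ − ⌊1008/161⌋ = 6 − 6 = 0
n=64: ⌊(65·16)/161⌋ − ⌊(64·16)/161⌋ = ⌊1040/161⌋ − ⌊1024/161⌋ = 6 − 6 = 0
n=65: ⌊(66·16)/161⌋ − ⌊(65·16)/161⌋ = ⌊1056/161⌋ − ⌊1040/161⌋ = 6 − 6 = 0
n=66: ⌊(67·16)/161⌋ − ⌊(66·16)/161⌋ = ⌊1072/161⌋ − ⌊1056/161⌋ = 6 − 6 = 0
n=67: ⌊(68·16)/161⌋ − ⌊(67·16)/161⌋ = ⌊1088/161⌋ − ⌊1072/161⌋ = 6 − 6 = 0
n=68: ⌊(69·16)/161⌋ − ⌊(68·16)/161⌋ = ⌊1104/161⌋ − ⌊1088/161⌋ = 6 − 6 = 0
n=69: ⌊(70·16)/161⌋ − ⌊(69·16)/161⌋ = ⌊1120/161⌋ − ⌊1104/161⌋ = 6 − 6 = 0
n=70: ⌊(71·16)/161⌋ − ⌊(70·16)/161⌋ = ⌊1136/161⌋ − ⌊1120/161⌋ = 7 − 6 = 1
n=71: ⌊(72·16)/161⌋ − ⌊(71·16)/161⌋ = ⌊1152/161⌋ − ⌊1136/161⌋ = 7 − 7 = 0
n=72: ⌊(73·16)/161⌋ − ⌊(72·16)/161⌋ = ⌊1168/161⌋ − ⌊1152/161⌋ = 7 − 7 = 0
n=73: ⌊(74·16)/161⌋ − ⌊(73·16)/161⌋ = ⌊1184/161⌋ − ⌊1168/161⌋ = 7 − 7 = 0
n=74: ⌊(75·16)/161⌋ − ⌊(74·16)/161⌋ = ⌊1200/161⌋ − ⌊1184/161⌋ = 7 − 7 = 0
n=75: ⌊(76·16)/161⌋ − ⌊(75·16)/161⌋ = ⌊1216/161⌋ − ⌊1200/161⌋ = 7 − 7 = 0
n=76: ⌊(77·16)/161⌋ − ⌊(76·16)/161⌋ = ⌊1232/161⌋ − ⌊1216/161⌋ = 7 − 7 = 0
n=77: ⌊(78·16)/161⌋ − ⌊(77·16)/161⌋ = ⌊1248/161⌋ − ⌊1232/161⌋ = 7 − 7 = 0
n=78: ⌊(79·16)/161⌋ − ⌊(78·16)/161⌋ = ⌊1264/161⌋ − ⌊1248/161⌋ = 7 − 7 = 0
n=79: ⌊(80·16)/161⌋ − ⌊(79·16)/161⌋ = ⌊1280/161⌋ − ⌊1264/161⌋ = 7 − 7 = 0
n=80: ⌊(81·16)/161⌋ − ⌊(80·16)/161⌋ = ⌊1296/161⌋ − ⌊1280/161⌋ = 8 − 7 = 1
n=81: ⌊(82·16)/161⌋ − ⌊(81·16)/161⌋ = ⌊1312/161⌋ − ⌊1296/161⌋ = 8 − 8 = 0
n=82: ⌊(83·16)/161⌋ − ⌊(82·16)/161⌋ = ⌊1328/161⌋ − ⌊1312/161⌋ = 8 − 8 = 0
n=83: ⌊(84·16)/161⌋ − ⌊(83·16)/161⌋ = ⌊1344/161⌋ − ⌊1328/161⌋ = 8 − 8 = 0
n=84: ⌊(85·16)/161⌋ − ⌊(84·16)/161⌋ = ⌊1360/161⌋ − ⌊1344/161⌋ = 8 − 8 = 0
n=85: ⌊(86·16)/161⌋ − ⌊(85·16)/161⌋ = ⌊1376/161⌋ − ⌊1360/161⌋ = 8 − 8 = 0
n=86: ⌊(87·16)/161⌋ − ⌊(86·16)/161⌋ = ⌊1392/161⌋ − ⌊1376/161⌋ = 8 − 8 = 0
n=87: ⌊(88·16)/161⌋ − ⌊(87·16)/161⌋ = ⌊1408/161⌋ − ⌊1392/161⌋ = 8 − 8 = 0
n=88: ⌊(89·16)/161⌋ − ⌊(88·16)/161⌋ = ⌊1424/161⌋ − ⌊1408/161⌋ = 8 − 8 = 0
n=89: ⌊(90·16)/161⌋ − ⌊(89·16)/161⌋ = ⌊1440/161⌋ − ⌊1424/161⌋ = 8 − 8 = 0
n=90: ⌊(91·16)/161⌋ − ⌊(90·16)/161⌋ = ⌊1456/161⌋ − ⌊1440/161⌋ = 9 − 8 = 1
n=91: ⌊(92·16)/161⌋ − ⌊(91·16)/161⌋ = ⌊1472/161⌋ − ⌊1456/161⌋ = 9 − 9 = 0
n=92: ⌊(93·16)/161⌋ − ⌊(92·16)/161⌋ = ⌊1488/161⌋ − ⌊1472/161⌋ = 9 − 9 = 0
n=93: ⌊(94·16)/161⌋ − ⌊(93·16)/161⌋ = ⌊1504/161⌋ − ⌊1488/161⌋ = 9 − 9 = 0
n=94: ⌊(95·16)/161⌋ − ⌊(94·16)/161⌋ = ⌊1520/161⌋ − ⌊1504/161⌋ = 9 − 9 = 0
n=95: ⌊(96·16)/161⌋ − ⌊(95·16)/161⌋ = ⌊1536/161⌋ − ⌊1520/161⌋ = 9 − 9 = 0
n=96: ⌊(97·16)/161⌋ − ⌊(96·16)/161⌋ = ⌊1552/161⌋ − ⌊1536/161⌋ = 9 − 9 = 0
n=97: ⌊(98·16)/161⌋ − ⌊(97·16)/161⌋ = ⌊1568/161⌋ − ⌊1552/161⌋ = 9 − 9 = 0
n=98: ⌊(99·16)/161⌋ − ⌊(98·16)/161⌋ = ⌊1584/161⌋ − ⌊1568/161⌋ = 9 − 9 = 0
n=99: ⌊(100·16)/161⌋ − ⌊(99·16)/161⌋ = ⌊1600/161⌋ − ⌊1584/161⌋ = 9 − 9 = 0
n=100: ⌊(101·16)/161⌋ − ⌊(100·16)/161⌋ = ⌊1616/161⌋ − ⌊1600/161⌋ = 10 − 9 = 1
n=101: ⌊(102·16)/161⌋ − ⌊(101·16)/161⌋ = ⌊1632/161⌋ − ⌊1616/161⌋ = 10 − 10 = 0
n=102: ⌊(103·16)/161⌋ − ⌊(102·16)/161⌋ = ⌊1648/161⌋ − ⌊1632/161⌋ = 10 − 10 = 0
n=103: ⌊(104·16)/161⌋ − ⌊(103·16)/161⌋ = ⌊1664/161⌋ − ⌊1648/161⌋ = 10 − 10 = 0
n=104: ⌊(105·16)/161⌋ − ⌊(104·16)/161⌋ = ⌊1680/161⌋ − ⌊1664/161⌋ = 10 − 10 = 0
n=105: ⌊(106·16)/161⌋ − ⌊(105·16)/161⌋ = ⌊1696/161⌋ − ⌊1680/161⌋ = 10 − 10 = 0
n=106: ⌊(107·16)/161⌋ − ⌊(106·16)/161⌋ = ⌊1712/161⌋ − ⌊1696/161⌋ = 10 − 10 = 0
n=107: ⌊(108·16)/161⌋ − ⌊(107·16)/161⌋ = ⌊1728/161⌋ − ⌊1712/161⌋ = 10 − 10 = 0
n=108: ⌊(109·16)/161⌋ − ⌊(108·16)/161⌋ = ⌊1744/161⌋ − ⌊1728/161⌋ = 10 − 10 = 0
n=109: ⌊(110·16)/161⌋ − ⌊(109·16)/161⌋ = ⌊1760/161⌋ − ⌊1744/161⌋ = 10 − 10 = 0
n=110: ⌊(111·16)/161⌋ − ⌊(110·16)/161⌋ = ⌊1776/161⌋ − ⌊1760/161⌋ = 11 − 10 = 1
n=111: ⌊(112·16)/161⌋ − ⌊(111·16)/161⌋ = ⌊1792/161⌋ − ⌊1776/161⌋ = 11 − 11 = 0
n=112: ⌊(113·16)/161⌋ − ⌊(112·16)/161⌋ = ⌊1808/161⌋ − ⌊1792/161⌋ = 11 − 11 = 0
n=113: ⌊(114·16)/161⌋ − ⌊(113·16)/161⌋ = ⌊1824/161⌋ − ⌊1808/161⌋ = 11 − 11 = 0
n=114: ⌊(115·16)/161⌋ − ⌊(114·16)/161⌋ = ⌊1840/161⌋ − ⌊1824/161⌋ = 11 − 11 = 0
n=115: ⌊(116·16)/161⌋ − ⌊(115·16)/161⌋ = ⌊1856/161⌋ − ⌊1840/161⌋ = 11 − 11 = 0
n=116: ⌊(117·16)/161⌋ − ⌊(116·16)/161⌋ = ⌊1872/161⌋ − ⌊1856/161⌋ = 11 − 11 = 0


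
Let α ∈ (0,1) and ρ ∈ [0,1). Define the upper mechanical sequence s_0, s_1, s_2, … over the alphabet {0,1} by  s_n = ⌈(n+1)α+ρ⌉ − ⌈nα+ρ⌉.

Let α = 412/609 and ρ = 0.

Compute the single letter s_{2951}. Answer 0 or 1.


(n+1)α + ρ = (2952·412) / 609 = 1216224/609
nα + ρ     = (2951·412) / 609 = 1215812/609
⌈1216224/609⌉ = 1998,  ⌈1215812/609⌉ = 1997
s_{2951} = 1998 − 1997 = 1

1


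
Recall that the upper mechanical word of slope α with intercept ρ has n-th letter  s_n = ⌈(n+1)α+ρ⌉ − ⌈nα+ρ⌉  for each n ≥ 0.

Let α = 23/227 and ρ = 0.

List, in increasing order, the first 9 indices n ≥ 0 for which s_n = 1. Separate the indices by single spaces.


0 9 19 29 39 49 59 69 78

n=0: ⌈23/227⌉−⌈0/227⌉ = 1−0 = 1  ← one
n=1: ⌈46/227⌉−⌈23/227⌉ = 1−1 = 0
n=2: ⌈69/227⌉−⌈46/227⌉ = 1−1 = 0
  …
n=9: ⌈230/227⌉−⌈207/227⌉ = 2−1 = 1  ← one
n=10: ⌈253/227⌉−⌈230/227⌉ = 2−2 = 0
n=11: ⌈276/227⌉−⌈253/227⌉ = 2−2 = 0
  …
n=19: ⌈460/227⌉−⌈437/227⌉ = 3−2 = 1  ← one
n=20: ⌈483/227⌉−⌈460/227⌉ = 3−3 = 0
n=21: ⌈506/227⌉−⌈483/227⌉ = 3−3 = 0
  …
n=29: ⌈690/227⌉−⌈667/227⌉ = 4−3 = 1  ← one
n=30: ⌈713/227⌉−⌈690/227⌉ = 4−4 = 0
n=31: ⌈736/227⌉−⌈713/227⌉ = 4−4 = 0
  …
n=39: ⌈920/227⌉−⌈897/227⌉ = 5−4 = 1  ← one
n=40: ⌈943/227⌉−⌈920/227⌉ = 5−5 = 0
n=41: ⌈966/227⌉−⌈943/227⌉ = 5−5 = 0
  …
n=49: ⌈1150/227⌉−⌈1127/227⌉ = 6−5 = 1  ← one
n=50: ⌈1173/227⌉−⌈1150/227⌉ = 6−6 = 0
n=51: ⌈1196/227⌉−⌈1173/227⌉ = 6−6 = 0
  …
n=59: ⌈1380/227⌉−⌈1357/227⌉ = 7−6 = 1  ← one
n=60: ⌈1403/227⌉−⌈1380/227⌉ = 7−7 = 0
n=61: ⌈1426/227⌉−⌈1403/227⌉ = 7−7 = 0
  …
n=69: ⌈1610/227⌉−⌈1587/227⌉ = 8−7 = 1  ← one
n=70: ⌈1633/227⌉−⌈1610/227⌉ = 8−8 = 0
n=71: ⌈1656/227⌉−⌈1633/227⌉ = 8−8 = 0
  …
n=78: ⌈1817/227⌉−⌈1794/227⌉ = 9−8 = 1  ← one
positions of the first 9 ones: 0 9 19 29 39 49 59 69 78


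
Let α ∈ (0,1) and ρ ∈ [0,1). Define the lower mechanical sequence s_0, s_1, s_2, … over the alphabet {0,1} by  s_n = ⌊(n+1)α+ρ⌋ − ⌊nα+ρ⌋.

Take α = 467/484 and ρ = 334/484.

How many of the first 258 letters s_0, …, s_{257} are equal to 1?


#1s = Σ_{n=0}^{257} s_n = Σ_{n=0}^{257} (⌊(n+1)α+ρ⌋ − ⌊nα+ρ⌋)
the sum telescopes: every ⌊nα+ρ⌋ with 0 < n < 258 appears once with + and once with −, leaving ⌊258α+ρ⌋ − ⌊0·α+ρ⌋
258α + ρ = (258·467 + 334) / 484 = 120820/484
ρ = 334/484
⌊120820/484⌋ = 249,  ⌊334/484⌋ = 0
#1s = 249 − 0 = 249

249


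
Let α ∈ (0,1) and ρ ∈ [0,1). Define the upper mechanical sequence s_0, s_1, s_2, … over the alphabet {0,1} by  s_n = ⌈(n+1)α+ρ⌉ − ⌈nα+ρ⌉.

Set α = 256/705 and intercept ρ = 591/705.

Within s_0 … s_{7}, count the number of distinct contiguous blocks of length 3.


t_n = ⌈(n·256+591)/705⌉ for n = 0 … 8:
  n=0…8: ⌈591/705⌉=1 ⌈847/705⌉=2 ⌈1103/705⌉=2 ⌈1359/705⌉=2 ⌈1615/705⌉=3 ⌈1871/705⌉=3 ⌈2127/705⌉=4 ⌈2383/705⌉=4 ⌈2639/705⌉=4
s_n = t_(n+1) − t_n for n = 0 … 7 gives
prefix = 10010100
slide a length-3 window over [0..2] … [5..7] (6 windows); first occurrence of each distinct factor:
  [  0..  2] 100
  [  1..  3] 001
  [  2..  4] 010
  [  3..  5] 101
  (the other 2 windows repeat one of these)
distinct factors: {001, 010, 100, 101}
count = 4  (Sturmian bound for length 3 is 4)

4


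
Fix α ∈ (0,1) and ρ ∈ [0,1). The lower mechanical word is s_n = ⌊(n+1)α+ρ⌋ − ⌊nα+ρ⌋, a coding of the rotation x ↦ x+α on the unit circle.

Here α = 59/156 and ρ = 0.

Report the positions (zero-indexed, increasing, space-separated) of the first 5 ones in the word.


n=0: ⌊59/156⌋−⌊0/156⌋ = 0−0 = 0
n=1: ⌊118/156⌋−⌊59/156⌋ = 0−0 = 0
n=2: ⌊177/156⌋−⌊118/156⌋ = 1−0 = 1  ← one
n=3: ⌊236/156⌋−⌊177/156⌋ = 1−1 = 0
n=4: ⌊295/156⌋−⌊236/156⌋ = 1−1 = 0
n=5: ⌊354/156⌋−⌊295/156⌋ = 2−1 = 1  ← one
n=6: ⌊413/156⌋−⌊354/156⌋ = 2−2 = 0
n=7: ⌊472/156⌋−⌊413/156⌋ = 3−2 = 1  ← one
n=8: ⌊531/156⌋−⌊472/156⌋ = 3−3 = 0
n=9: ⌊590/156⌋−⌊531/156⌋ = 3−3 = 0
n=10: ⌊649/156⌋−⌊590/156⌋ = 4−3 = 1  ← one
n=11: ⌊708/156⌋−⌊649/156⌋ = 4−4 = 0
n=12: ⌊767/156⌋−⌊708/156⌋ = 4−4 = 0
n=13: ⌊826/156⌋−⌊767/156⌋ = 5−4 = 1  ← one
positions of the first 5 ones: 2 5 7 10 13

2 5 7 10 13


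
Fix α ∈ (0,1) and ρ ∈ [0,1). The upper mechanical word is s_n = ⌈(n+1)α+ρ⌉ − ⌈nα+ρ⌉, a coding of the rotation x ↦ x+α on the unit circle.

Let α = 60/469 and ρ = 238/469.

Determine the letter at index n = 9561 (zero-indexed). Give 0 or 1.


(n+1)α + ρ = (9562·60 + 238) / 469 = 573958/469
nα + ρ     = (9561·60 + 238) / 469 = 573898/469
⌈573958/469⌉ = 1224,  ⌈573898/469⌉ = 1224
s_{9561} = 1224 − 1224 = 0

0


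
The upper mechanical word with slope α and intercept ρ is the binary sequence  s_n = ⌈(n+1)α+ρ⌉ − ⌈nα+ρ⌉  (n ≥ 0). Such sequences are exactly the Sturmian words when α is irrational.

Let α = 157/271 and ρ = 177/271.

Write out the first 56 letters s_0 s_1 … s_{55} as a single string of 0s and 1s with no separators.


10101101011010101101010110101101010110101011010110101011

n=0: ⌈(1·157+177)/271⌉ − ⌈(0·157+177)/271⌉ = ⌈334/271⌉ − ⌈177/271⌉ = 2 − 1 = 1
n=1: ⌈(2·157+177)/271⌉ − ⌈(1·157+177)/271⌉ = ⌈491/271⌉ − ⌈334/271⌉ = 2 − 2 = 0
n=2: ⌈(3·157+177)/271⌉ − ⌈(2·157+177)/271⌉ = ⌈648/271⌉ − ⌈491/271⌉ = 3 − 2 = 1
n=3: ⌈(4·157+177)/271⌉ − ⌈(3·157+177)/271⌉ = ⌈805/271⌉ − ⌈648/271⌉ = 3 − 3 = 0
n=4: ⌈(5·157+177)/271⌉ − ⌈(4·157+177)/271⌉ = ⌈962/271⌉ − ⌈805/271⌉ = 4 − 3 = 1
n=5: ⌈(6·157+177)/271⌉ − ⌈(5·157+177)/271⌉ = ⌈1119/271⌉ − ⌈962/271⌉ = 5 − 4 = 1
n=6: ⌈(7·157+177)/271⌉ − ⌈(6·157+177)/271⌉ = ⌈1276/271⌉ − ⌈1119/271⌉ = 5 − 5 = 0
n=7: ⌈(8·157+177)/271⌉ − ⌈(7·157+177)/271⌉ = ⌈1433/271⌉ − ⌈1276/271⌉ = 6 − 5 = 1
n=8: ⌈(9·157+177)/271⌉ − ⌈(8·157+177)/271⌉ = ⌈1590/271⌉ − ⌈1433/271⌉ = 6 − 6 = 0
n=9: ⌈(10·157+177)/271⌉ − ⌈(9·157+177)/271⌉ = ⌈1747/271⌉ − ⌈1590/271⌉ = 7 − 6 = 1
n=10: ⌈(11·157+177)/271⌉ − ⌈(10·157+177)/271⌉ = ⌈1904/271⌉ − ⌈1747/271⌉ = 8 − 7 = 1
n=11: ⌈(12·157+177)/271⌉ − ⌈(11·157+177)/271⌉ = ⌈2061/271⌉ − ⌈1904/271⌉ = 8 − 8 = 0
n=12: ⌈(13·157+177)/271⌉ − ⌈(12·157+177)/271⌉ = ⌈2218/271⌉ − ⌈2061/271⌉ = 9 − 8 = 1
n=13: ⌈(14·157+177)/271⌉ − ⌈(13·157+177)/271⌉ = ⌈2375/271⌉ − ⌈2218/271⌉ = 9 − 9 = 0
n=14: ⌈(15·157+177)/271⌉ − ⌈(14·157+177)/271⌉ = ⌈2532/271⌉ − ⌈2375/271⌉ = 10 − 9 = 1
n=15: ⌈(16·157+177)/271⌉ − ⌈(15·157+177)/271⌉ = ⌈2689/271⌉ − ⌈2532/271⌉ = 10 − 10 = 0
n=16: ⌈(17·157+177)/271⌉ − ⌈(16·157+177)/271⌉ = ⌈2846/271⌉ − ⌈2689/271⌉ = 11 − 10 = 1
n=17: ⌈(18·157+177)/271⌉ − ⌈(17·157+177)/271⌉ = ⌈3003/271⌉ − ⌈2846/271⌉ = 12 − 11 = 1
n=18: ⌈(19·157+177)/271⌉ − ⌈(18·157+177)/271⌉ = ⌈3160/271⌉ − ⌈3003/271⌉ = 12 − 12 = 0
n=19: ⌈(20·157+177)/271⌉ − ⌈(19·157+177)/271⌉ = ⌈3317/271⌉ − ⌈3160/271⌉ = 13 − 12 = 1
n=20: ⌈(21·157+177)/271⌉ − ⌈(20·157+177)/271⌉ = ⌈3474/271⌉ − ⌈3317/271⌉ = 13 − 13 = 0
n=21: ⌈(22·157+177)/271⌉ − ⌈(21·157+177)/271⌉ = ⌈3631/271⌉ − ⌈3474/271⌉ = 14 − 13 = 1
n=22: ⌈(23·157+177)/271⌉ − ⌈(22·157+177)/271⌉ = ⌈3788/271⌉ − ⌈3631/271⌉ = 14 − 14 = 0
n=23: ⌈(24·157+177)/271⌉ − ⌈(23·157+177)/271⌉ = ⌈3945/271⌉ − ⌈3788/271⌉ = 15 − 14 = 1
n=24: ⌈(25·157+177)/271⌉ − ⌈(24·157+177)/271⌉ = ⌈4102/271⌉ − ⌈3945/271⌉ = 16 − 15 = 1
n=25: ⌈(26·157+177)/271⌉ − ⌈(25·157+177)/271⌉ = ⌈4259/271⌉ − ⌈4102/271⌉ = 16 − 16 = 0
n=26: ⌈(27·157+177)/271⌉ − ⌈(26·157+177)/271⌉ = ⌈4416/271⌉ − ⌈4259/271⌉ = 17 − 16 = 1
n=27: ⌈(28·157+177)/271⌉ − ⌈(27·157+177)/271⌉ = ⌈4573/271⌉ − ⌈4416/271⌉ = 17 − 17 = 0
n=28: ⌈(29·157+177)/271⌉ − ⌈(28·157+177)/271⌉ = ⌈4730/271⌉ − ⌈4573/271⌉ = 18 − 17 = 1
n=29: ⌈(30·157+177)/271⌉ − ⌈(29·157+177)/271⌉ = ⌈4887/271⌉ − ⌈4730/271⌉ = 19 − 18 = 1
n=30: ⌈(31·157+177)/271⌉ − ⌈(30·157+177)/271⌉ = ⌈5044/271⌉ − ⌈4887/271⌉ = 19 − 19 = 0
n=31: ⌈(32·157+177)/271⌉ − ⌈(31·157+177)/271⌉ = ⌈5201/271⌉ − ⌈5044/271⌉ = 20 − 19 = 1
n=32: ⌈(33·157+177)/271⌉ − ⌈(32·157+177)/271⌉ = ⌈5358/271⌉ − ⌈5201/271⌉ = 20 − 20 = 0
n=33: ⌈(34·157+177)/271⌉ − ⌈(33·157+177)/271⌉ = ⌈5515/271⌉ − ⌈5358/271⌉ = 21 − 20 = 1
n=34: ⌈(35·157+177)/271⌉ − ⌈(34·157+177)/271⌉ = ⌈5672/271⌉ − ⌈5515/271⌉ = 21 − 21 = 0
n=35: ⌈(36·157+177)/271⌉ − ⌈(35·157+177)/271⌉ = ⌈5829/271⌉ − ⌈5672/271⌉ = 22 − 21 = 1
n=36: ⌈(37·157+177)/271⌉ − ⌈(36·157+177)/271⌉ = ⌈5986/271⌉ − ⌈5829/271⌉ = 23 − 22 = 1
n=37: ⌈(38·157+177)/271⌉ − ⌈(37·157+177)/271⌉ = ⌈6143/271⌉ − ⌈5986/271⌉ = 23 − 23 = 0
n=38: ⌈(39·157+177)/271⌉ − ⌈(38·157+177)/271⌉ = ⌈6300/271⌉ − ⌈6143/271⌉ = 24 − 23 = 1
n=39: ⌈(40·157+177)/271⌉ − ⌈(39·157+177)/271⌉ = ⌈6457/271⌉ − ⌈6300/271⌉ = 24 − 24 = 0
n=40: ⌈(41·157+177)/271⌉ − ⌈(40·157+177)/271⌉ = ⌈6614/271⌉ − ⌈6457/271⌉ = 25 − 24 = 1
n=41: ⌈(42·157+177)/271⌉ − ⌈(41·157+177)/271⌉ = ⌈6771/271⌉ − ⌈6614/271⌉ = 25 − 25 = 0
n=42: ⌈(43·157+177)/271⌉ − ⌈(42·157+177)/271⌉ = ⌈6928/271⌉ − ⌈6771/271⌉ = 26 − 25 = 1
n=43: ⌈(44·157+177)/271⌉ − ⌈(43·157+177)/271⌉ = ⌈7085/271⌉ − ⌈6928/271⌉ = 27 − 26 = 1
n=44: ⌈(45·157+177)/271⌉ − ⌈(44·157+177)/271⌉ = ⌈7242/271⌉ − ⌈7085/271⌉ = 27 − 27 = 0
n=45: ⌈(46·157+177)/271⌉ − ⌈(45·157+177)/271⌉ = ⌈7399/271⌉ − ⌈7242/271⌉ = 28 − 27 = 1
n=46: ⌈(47·157+177)/271⌉ − ⌈(46·157+177)/271⌉ = ⌈7556/271⌉ − ⌈7399/271⌉ = 28 − 28 = 0
n=47: ⌈(48·157+177)/271⌉ − ⌈(47·157+177)/271⌉ = ⌈7713/271⌉ − ⌈7556/271⌉ = 29 − 28 = 1
n=48: ⌈(49·157+177)/271⌉ − ⌈(48·157+177)/271⌉ = ⌈7870/271⌉ − ⌈7713/271⌉ = 30 − 29 = 1
n=49: ⌈(50·157+177)/271⌉ − ⌈(49·157+177)/271⌉ = ⌈8027/271⌉ − ⌈7870/271⌉ = 30 − 30 = 0
n=50: ⌈(51·157+177)/271⌉ − ⌈(50·157+177)/271⌉ = ⌈8184/271⌉ − ⌈8027/271⌉ = 31 − 30 = 1
n=51: ⌈(52·157+177)/271⌉ − ⌈(51·157+177)/271⌉ = ⌈8341/271⌉ − ⌈8184/271⌉ = 31 − 31 = 0
n=52: ⌈(53·157+177)/271⌉ − ⌈(52·157+177)/271⌉ = ⌈8498/271⌉ − ⌈8341/271⌉ = 32 − 31 = 1
n=53: ⌈(54·157+177)/271⌉ − ⌈(53·157+177)/271⌉ = ⌈8655/271⌉ − ⌈8498/271⌉ = 32 − 32 = 0
n=54: ⌈(55·157+177)/271⌉ − ⌈(54·157+177)/271⌉ = ⌈8812/271⌉ − ⌈8655/271⌉ = 33 − 32 = 1
n=55: ⌈(56·157+177)/271⌉ − ⌈(55·157+177)/271⌉ = ⌈8969/271⌉ − ⌈8812/271⌉ = 34 − 33 = 1


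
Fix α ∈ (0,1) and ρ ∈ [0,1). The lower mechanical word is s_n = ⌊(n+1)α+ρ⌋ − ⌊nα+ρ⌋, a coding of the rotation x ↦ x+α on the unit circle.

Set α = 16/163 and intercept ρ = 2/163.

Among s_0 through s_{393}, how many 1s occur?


#1s = Σ_{n=0}^{393} s_n = Σ_{n=0}^{393} (⌊(n+1)α+ρ⌋ − ⌊nα+ρ⌋)
the sum telescopes: every ⌊nα+ρ⌋ with 0 < n < 394 appears once with + and once with −, leaving ⌊394α+ρ⌋ − ⌊0·α+ρ⌋
394α + ρ = (394·16 + 2) / 163 = 6306/163
ρ = 2/163
⌊6306/163⌋ = 38,  ⌊2/163⌋ = 0
#1s = 38 − 0 = 38

38


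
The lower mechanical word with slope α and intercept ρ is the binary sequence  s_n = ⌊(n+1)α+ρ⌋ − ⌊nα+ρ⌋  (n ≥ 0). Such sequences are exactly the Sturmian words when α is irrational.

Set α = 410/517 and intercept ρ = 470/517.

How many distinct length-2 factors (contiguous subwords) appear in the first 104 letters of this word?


3

t_n = ⌊(n·410+470)/517⌋ for n = 0 … 104:
  n=0…9: ⌊470/517⌋=0 ⌊880/517⌋=1 ⌊1290/517⌋=2 ⌊1700/517⌋=3 ⌊2110/517⌋=4 ⌊2520/517⌋=4 ⌊2930/517⌋=5 ⌊3340/517⌋=6 ⌊3750/517⌋=7 ⌊4160/517⌋=8
  n=10…19: ⌊4570/517⌋=8 ⌊4980/517⌋=9 ⌊5390/517⌋=10 ⌊5800/517⌋=11 ⌊6210/517⌋=12 ⌊6620/517⌋=12 ⌊7030/517⌋=13 ⌊7440/517⌋=14 ⌊7850/517⌋=15 ⌊8260/517⌋=15
  n=20…29: ⌊8670/517⌋=16 ⌊9080/517⌋=17 ⌊9490/517⌋=18 ⌊9900/517⌋=19 ⌊10310/517⌋=19 ⌊10720/517⌋=20 ⌊11130/517⌋=21 ⌊11540/517⌋=22 ⌊11950/517⌋=23 ⌊12360/517⌋=23
  n=30…39: ⌊12770/517⌋=24 ⌊13180/517⌋=25 ⌊13590/517⌋=26 ⌊14000/517⌋=27 ⌊14410/517⌋=27 ⌊14820/517⌋=28 ⌊15230/517⌋=29 ⌊15640/517⌋=30 ⌊16050/517⌋=31 ⌊16460/517⌋=31
  n=40…49: ⌊16870/517⌋=32 ⌊17280/517⌋=33 ⌊17690/517⌋=34 ⌊18100/517⌋=35 ⌊18510/517⌋=35 ⌊18920/517⌋=36 ⌊19330/517⌋=37 ⌊19740/517⌋=38 ⌊20150/517⌋=38 ⌊20560/517⌋=39
  n=50…59: ⌊20970/517⌋=40 ⌊21380/517⌋=41 ⌊21790/517⌋=42 ⌊22200/517⌋=42 ⌊22610/517⌋=43 ⌊23020/517⌋=44 ⌊23430/517⌋=45 ⌊23840/517⌋=46 ⌊24250/517⌋=46 ⌊24660/517⌋=47
  n=60…69: ⌊25070/517⌋=48 ⌊25480/517⌋=49 ⌊25890/517⌋=50 ⌊26300/517⌋=50 ⌊26710/517⌋=51 ⌊27120/517⌋=52 ⌊27530/517⌋=53 ⌊27940/517⌋=54 ⌊28350/517⌋=54 ⌊28760/517⌋=55
  n=70…79: ⌊29170/517⌋=56 ⌊29580/517⌋=57 ⌊29990/517⌋=58 ⌊30400/517⌋=58 ⌊30810/517⌋=59 ⌊31220/517⌋=60 ⌊31630/517⌋=61 ⌊32040/517⌋=61 ⌊32450/517⌋=62 ⌊32860/517⌋=63
  n=80…89: ⌊33270/517⌋=64 ⌊33680/517⌋=65 ⌊34090/517⌋=65 ⌊34500/517⌋=66 ⌊34910/517⌋=67 ⌊35320/517⌋=68 ⌊35730/517⌋=69 ⌊36140/517⌋=69 ⌊36550/517⌋=70 ⌊36960/517⌋=71
  n=90…99: ⌊37370/517⌋=72 ⌊37780/517⌋=73 ⌊38190/517⌋=73 ⌊38600/517⌋=74 ⌊39010/517⌋=75 ⌊39420/517⌋=76 ⌊39830/517⌋=77 ⌊40240/517⌋=77 ⌊40650/517⌋=78 ⌊41060/517⌋=79
  n=100…104: ⌊41470/517⌋=80 ⌊41880/517⌋=81 ⌊42290/517⌋=81 ⌊42700/517⌋=82 ⌊43110/517⌋=83
s_n = t_(n+1) − t_n for n = 0 … 103 gives
prefix = 11110111101111011101111011110111101111011110111011110111101111011110111101110111101111011110111101111011
slide a length-2 window over [0..1] … [102..103] (103 windows); first occurrence of each distinct factor:
  [  0..  1] 11
  [  3..  4] 10
  [  4..  5] 01
  (the other 100 windows repeat one of these)
distinct factors: {01, 10, 11}
count = 3  (Sturmian bound for length 2 is 3)


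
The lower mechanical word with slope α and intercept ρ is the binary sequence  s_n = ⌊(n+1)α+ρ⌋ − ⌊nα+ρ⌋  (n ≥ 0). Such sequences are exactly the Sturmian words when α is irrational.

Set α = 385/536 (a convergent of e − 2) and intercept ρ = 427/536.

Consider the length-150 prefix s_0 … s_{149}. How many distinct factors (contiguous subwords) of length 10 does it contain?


t_n = ⌊(n·385+427)/536⌋ for n = 0 … 150:
  n=0…9: ⌊427/536⌋=0 ⌊812/536⌋=1 ⌊1197/536⌋=2 ⌊1582/536⌋=2 ⌊1967/536⌋=3 ⌊2352/536⌋=4 ⌊2737/536⌋=5 ⌊3122/536⌋=5 ⌊3507/536⌋=6 ⌊3892/536⌋=7
  n=10…19: ⌊4277/536⌋=7 ⌊4662/536⌋=8 ⌊5047/536⌋=9 ⌊5432/536⌋=10 ⌊5817/536⌋=10 ⌊6202/536⌋=11 ⌊6587/536⌋=12 ⌊6972/536⌋=13 ⌊7357/536⌋=13 ⌊7742/536⌋=14
  n=20…29: ⌊8127/536⌋=15 ⌊8512/536⌋=15 ⌊8897/536⌋=16 ⌊9282/536⌋=17 ⌊9667/536⌋=18 ⌊10052/536⌋=18 ⌊10437/536⌋=19 ⌊10822/536⌋=20 ⌊11207/536⌋=20 ⌊11592/536⌋=21
  n=30…39: ⌊11977/536⌋=22 ⌊12362/536⌋=23 ⌊12747/536⌋=23 ⌊13132/536⌋=24 ⌊13517/536⌋=25 ⌊13902/536⌋=25 ⌊14287/536⌋=26 ⌊14672/536⌋=27 ⌊15057/536⌋=28 ⌊15442/536⌋=28
  n=40…49: ⌊15827/536⌋=29 ⌊16212/536⌋=30 ⌊16597/536⌋=30 ⌊16982/536⌋=31 ⌊17367/536⌋=32 ⌊17752/536⌋=33 ⌊18137/536⌋=33 ⌊18522/536⌋=34 ⌊18907/536⌋=35 ⌊19292/536⌋=35
  n=50…59: ⌊19677/536⌋=36 ⌊20062/536⌋=37 ⌊20447/536⌋=38 ⌊20832/536⌋=38 ⌊21217/536⌋=39 ⌊21602/536⌋=40 ⌊21987/536⌋=41 ⌊22372/536⌋=41 ⌊22757/536⌋=42 ⌊23142/536⌋=43
  n=60…69: ⌊23527/536⌋=43 ⌊23912/536⌋=44 ⌊24297/536⌋=45 ⌊24682/536⌋=46 ⌊25067/536⌋=46 ⌊25452/536⌋=47 ⌊25837/536⌋=48 ⌊26222/536⌋=48 ⌊26607/536⌋=49 ⌊26992/536⌋=50
  n=70…79: ⌊27377/536⌋=51 ⌊27762/536⌋=51 ⌊28147/536⌋=52 ⌊28532/536⌋=53 ⌊28917/536⌋=53 ⌊29302/536⌋=54 ⌊29687/536⌋=55 ⌊30072/536⌋=56 ⌊30457/536⌋=56 ⌊30842/536⌋=57
  n=80…89: ⌊31227/536⌋=58 ⌊31612/536⌋=58 ⌊31997/536⌋=59 ⌊32382/536⌋=60 ⌊32767/536⌋=61 ⌊33152/536⌋=61 ⌊33537/536⌋=62 ⌊33922/536⌋=63 ⌊34307/536⌋=64 ⌊34692/536⌋=64
  n=90…99: ⌊35077/536⌋=65 ⌊35462/536⌋=66 ⌊35847/536⌋=66 ⌊36232/536⌋=67 ⌊36617/536⌋=68 ⌊37002/536⌋=69 ⌊37387/536⌋=69 ⌊37772/536⌋=70 ⌊38157/536⌋=71 ⌊38542/536⌋=71
  n=100…109: ⌊38927/536⌋=72 ⌊39312/536⌋=73 ⌊39697/536⌋=74 ⌊40082/536⌋=74 ⌊40467/536⌋=75 ⌊40852/536⌋=76 ⌊41237/536⌋=76 ⌊41622/536⌋=77 ⌊42007/536⌋=78 ⌊42392/536⌋=79
  n=110…119: ⌊42777/536⌋=79 ⌊43162/536⌋=80 ⌊43547/536⌋=81 ⌊43932/536⌋=81 ⌊44317/536⌋=82 ⌊44702/536⌋=83 ⌊45087/536⌋=84 ⌊45472/536⌋=84 ⌊45857/536⌋=85 ⌊46242/536⌋=86
  n=120…129: ⌊46627/536⌋=86 ⌊47012/536⌋=87 ⌊47397/536⌋=88 ⌊47782/536⌋=89 ⌊48167/536⌋=89 ⌊48552/536⌋=90 ⌊48937/536⌋=91 ⌊49322/536⌋=92 ⌊49707/536⌋=92 ⌊50092/536⌋=93
  n=130…139: ⌊50477/536⌋=94 ⌊50862/536⌋=94 ⌊51247/536⌋=95 ⌊51632/536⌋=96 ⌊52017/536⌋=97 ⌊52402/536⌋=97 ⌊52787/536⌋=98 ⌊53172/536⌋=99 ⌊53557/536⌋=99 ⌊53942/536⌋=100
  n=140…149: ⌊54327/536⌋=101 ⌊54712/536⌋=102 ⌊55097/536⌋=102 ⌊55482/536⌋=103 ⌊55867/536⌋=104 ⌊56252/536⌋=104 ⌊56637/536⌋=105 ⌊57022/536⌋=106 ⌊57407/536⌋=107 ⌊57792/536⌋=107
  n=150: ⌊58177/536⌋=108
s_n = t_(n+1) − t_n for n = 0 … 149 gives
prefix = 110111011011101110110111011011101101110110111011011101110110111011011101101110110111011101101110110111011011101101110110111011101101110110111011011101
slide a length-10 window over [0..9] … [140..149] (141 windows); first occurrence of each distinct factor:
  [  0..  9] 1101110110
  [  1.. 10] 1011101101
  [  2.. 11] 0111011011
  [  3.. 12] 1110110111
  [  4.. 13] 1101101110
  [  5.. 14] 1011011101
  [  6.. 15] 0110111011
  [  7.. 16] 1101110111
  [  8.. 17] 1011101110
  [  9.. 18] 0111011101
  [ 10.. 19] 1110111011
  (the other 130 windows repeat one of these)
distinct factors: {0110111011, 0111011011, 0111011101, 1011011101, 1011101101, 1011101110, 1101101110, 1101110110, 1101110111, 1110110111, 1110111011}
count = 11  (Sturmian bound for length 10 is 11)

11
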